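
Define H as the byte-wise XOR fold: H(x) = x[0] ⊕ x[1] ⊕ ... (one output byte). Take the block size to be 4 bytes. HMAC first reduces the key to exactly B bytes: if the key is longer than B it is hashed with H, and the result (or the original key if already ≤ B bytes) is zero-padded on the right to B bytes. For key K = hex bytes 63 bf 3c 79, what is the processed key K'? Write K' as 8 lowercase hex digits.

63bf3c79

Key hex bytes 63 bf 3c 79 is exactly B = 4 bytes: K' = 63 bf 3c 79.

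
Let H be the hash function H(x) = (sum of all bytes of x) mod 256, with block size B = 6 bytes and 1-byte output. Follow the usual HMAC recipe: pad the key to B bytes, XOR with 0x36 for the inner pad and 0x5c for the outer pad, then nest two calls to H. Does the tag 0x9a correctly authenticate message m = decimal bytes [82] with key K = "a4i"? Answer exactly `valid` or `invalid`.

valid

Key "a4i" = 61 34 69 is 3 bytes ≤ B = 6; zero-pad to 6 bytes: K' = 61 34 69 00 00 00.
K' ⊕ ipad = 57 02 5f 36 36 36; K' ⊕ opad = 3d 68 35 5c 5c 5c.
Inner hash: sum = 87+2+95+54+54+54+82 = 428; mod 256 = 172 → ac.
Outer hash (recomputed tag): sum = 61+104+53+92+92+92+172 = 666; mod 256 = 154 → 9a.
Recomputed tag = 9a; claimed = 9a → match.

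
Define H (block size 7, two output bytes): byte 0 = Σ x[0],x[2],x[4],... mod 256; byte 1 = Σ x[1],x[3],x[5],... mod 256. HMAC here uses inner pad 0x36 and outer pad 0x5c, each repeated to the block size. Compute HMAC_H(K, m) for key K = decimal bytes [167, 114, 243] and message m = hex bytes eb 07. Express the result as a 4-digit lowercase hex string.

Key decimal bytes [167, 114, 243] = a7 72 f3 is 3 bytes ≤ B = 7; zero-pad to 7 bytes: K' = a7 72 f3 00 00 00 00.
K' ⊕ ipad = 91 44 c5 36 36 36 36.  K' ⊕ opad = fb 2e af 5c 5c 5c 5c.
Inner input = (K'⊕ipad) ∥ m = 91 44 c5 36 36 36 36 ∥ eb 07.
Inner hash: even-index sum = 457 mod 256 = 201; odd-index sum = 411 mod 256 = 155 → c9 9b.
Outer input = (K'⊕opad) ∥ inner = fb 2e af 5c 5c 5c 5c ∥ c9 9b.
Outer hash (tag): even-index sum = 765 mod 256 = 253; odd-index sum = 431 mod 256 = 175 → fd af.

fdaf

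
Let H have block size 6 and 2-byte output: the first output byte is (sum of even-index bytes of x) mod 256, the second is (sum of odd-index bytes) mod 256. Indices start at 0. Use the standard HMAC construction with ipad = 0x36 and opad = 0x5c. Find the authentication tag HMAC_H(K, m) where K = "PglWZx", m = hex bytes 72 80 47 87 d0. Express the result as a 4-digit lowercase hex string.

Key "PglWZx" = 50 67 6c 57 5a 78 is exactly B = 6 bytes: K' = 50 67 6c 57 5a 78.
K' ⊕ ipad = 66 51 5a 61 6c 4e.  K' ⊕ opad = 0c 3b 30 0b 06 24.
Inner input = (K'⊕ipad) ∥ m = 66 51 5a 61 6c 4e ∥ 72 80 47 87 d0.
Inner hash: even-index sum = 693 mod 256 = 181; odd-index sum = 519 mod 256 = 7 → b5 07.
Outer input = (K'⊕opad) ∥ inner = 0c 3b 30 0b 06 24 ∥ b5 07.
Outer hash (tag): even-index sum = 247 mod 256 = 247; odd-index sum = 113 mod 256 = 113 → f7 71.

f771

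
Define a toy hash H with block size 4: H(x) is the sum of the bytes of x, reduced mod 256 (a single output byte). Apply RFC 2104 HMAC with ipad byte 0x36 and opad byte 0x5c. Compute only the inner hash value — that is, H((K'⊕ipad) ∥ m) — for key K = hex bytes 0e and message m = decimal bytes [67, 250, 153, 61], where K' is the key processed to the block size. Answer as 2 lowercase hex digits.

ed

Key hex bytes 0e is 1 byte ≤ B = 4; zero-pad to 4 bytes: K' = 0e 00 00 00.
K' ⊕ ipad = 38 36 36 36.
Inner input = 38 36 36 36 ∥ 43 fa 99 3d.
Inner hash: sum = 56+54+54+54+67+250+153+61 = 749; mod 256 = 237 → ed.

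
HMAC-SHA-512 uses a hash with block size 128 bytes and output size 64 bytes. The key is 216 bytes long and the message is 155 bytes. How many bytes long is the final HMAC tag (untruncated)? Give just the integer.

The tag is one SHA-512 digest: 64 bytes.

64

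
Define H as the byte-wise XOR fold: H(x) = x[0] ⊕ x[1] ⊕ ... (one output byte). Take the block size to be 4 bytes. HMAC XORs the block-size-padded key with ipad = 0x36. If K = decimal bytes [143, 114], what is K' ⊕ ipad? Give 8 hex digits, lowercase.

b9443636

Key decimal bytes [143, 114] = 8f 72 is 2 bytes ≤ B = 4; zero-pad to 4 bytes: K' = 8f 72 00 00.
XOR each byte with 0x36: 8f⊕36=b9, 72⊕36=44, 00⊕36=36, 00⊕36=36.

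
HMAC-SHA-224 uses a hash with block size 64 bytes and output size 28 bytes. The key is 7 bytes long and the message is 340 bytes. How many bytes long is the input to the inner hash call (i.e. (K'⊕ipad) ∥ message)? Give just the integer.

Key is 7 ≤ 64 bytes, zero-padded: |K'| = 64.
Inner input = (K'⊕ipad) ∥ m → 64 + 340 = 404 bytes.

404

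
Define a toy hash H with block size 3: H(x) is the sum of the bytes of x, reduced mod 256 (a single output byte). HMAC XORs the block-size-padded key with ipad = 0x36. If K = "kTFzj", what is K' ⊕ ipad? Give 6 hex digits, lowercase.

Key "kTFzj" = 6b 54 46 7a 6a is 5 bytes > B = 3, so hash it first: H(key) = e9, then zero-pad to 3 bytes: K' = e9 00 00.
XOR each byte with 0x36: e9⊕36=df, 00⊕36=36, 00⊕36=36.

df3636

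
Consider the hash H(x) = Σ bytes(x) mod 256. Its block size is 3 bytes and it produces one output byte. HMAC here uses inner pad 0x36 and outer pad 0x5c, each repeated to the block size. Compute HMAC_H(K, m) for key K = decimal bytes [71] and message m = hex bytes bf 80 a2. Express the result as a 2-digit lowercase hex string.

Key decimal bytes [71] = 47 is 1 byte ≤ B = 3; zero-pad to 3 bytes: K' = 47 00 00.
K' ⊕ ipad = 71 36 36.  K' ⊕ opad = 1b 5c 5c.
Inner input = (K'⊕ipad) ∥ m = 71 36 36 ∥ bf 80 a2.
Inner hash: sum = 113+54+54+191+128+162 = 702; mod 256 = 190 → be.
Outer input = (K'⊕opad) ∥ inner = 1b 5c 5c ∥ be.
Outer hash (tag): sum = 27+92+92+190 = 401; mod 256 = 145 → 91.

91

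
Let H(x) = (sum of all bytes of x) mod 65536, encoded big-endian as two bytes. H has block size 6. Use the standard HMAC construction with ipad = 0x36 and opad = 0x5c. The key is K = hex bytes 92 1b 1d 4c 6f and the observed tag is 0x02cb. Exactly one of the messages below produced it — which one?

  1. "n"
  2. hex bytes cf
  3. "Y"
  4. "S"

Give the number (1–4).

Key hex bytes 92 1b 1d 4c 6f is 5 bytes ≤ B = 6; zero-pad to 6 bytes: K' = 92 1b 1d 4c 6f 00.
K' ⊕ ipad = a4 2d 2b 7a 59 36; K' ⊕ opad = ce 47 41 10 33 5c.
m1: inner = H(a4 2d 2b 7a 59 36 6e) = 02 73; tag = H(ce 47 41 10 33 5c 02 73) = 026a
m2: inner = H(a4 2d 2b 7a 59 36 cf) = 02 d4; tag = H(ce 47 41 10 33 5c 02 d4) = 02cb ← matches
m3: inner = H(a4 2d 2b 7a 59 36 59) = 02 5e; tag = H(ce 47 41 10 33 5c 02 5e) = 0255
m4: inner = H(a4 2d 2b 7a 59 36 53) = 02 58; tag = H(ce 47 41 10 33 5c 02 58) = 024f

2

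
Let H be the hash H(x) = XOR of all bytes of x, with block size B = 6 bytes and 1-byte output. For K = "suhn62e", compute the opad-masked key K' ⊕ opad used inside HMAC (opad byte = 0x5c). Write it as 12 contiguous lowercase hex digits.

Key "suhn62e" = 73 75 68 6e 36 32 65 is 7 bytes > B = 6, so hash it first: H(key) = 61, then zero-pad to 6 bytes: K' = 61 00 00 00 00 00.
XOR each byte with 0x5c: 61⊕5c=3d, 00⊕5c=5c, 00⊕5c=5c, 00⊕5c=5c, 00⊕5c=5c, 00⊕5c=5c.

3d5c5c5c5c5c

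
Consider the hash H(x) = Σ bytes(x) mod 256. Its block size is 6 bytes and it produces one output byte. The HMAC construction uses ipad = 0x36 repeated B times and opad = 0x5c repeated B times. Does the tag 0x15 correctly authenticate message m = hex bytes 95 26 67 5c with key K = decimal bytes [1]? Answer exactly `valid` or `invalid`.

invalid

Key decimal bytes [1] = 01 is 1 byte ≤ B = 6; zero-pad to 6 bytes: K' = 01 00 00 00 00 00.
K' ⊕ ipad = 37 36 36 36 36 36; K' ⊕ opad = 5d 5c 5c 5c 5c 5c.
Inner hash: sum = 55+54+54+54+54+54+149+38+103+92 = 707; mod 256 = 195 → c3.
Outer hash (recomputed tag): sum = 93+92+92+92+92+92+195 = 748; mod 256 = 236 → ec.
Recomputed tag = ec; claimed = 15 → mismatch.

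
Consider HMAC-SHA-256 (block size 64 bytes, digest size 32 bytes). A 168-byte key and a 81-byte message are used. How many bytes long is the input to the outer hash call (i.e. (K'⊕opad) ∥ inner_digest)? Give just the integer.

96

Key is 168 > 64 bytes, so it is hashed to 32 bytes then zero-padded to 64: |K'| = 64.
Outer input = (K'⊕opad) ∥ H(inner) → 64 + 32 = 96 bytes.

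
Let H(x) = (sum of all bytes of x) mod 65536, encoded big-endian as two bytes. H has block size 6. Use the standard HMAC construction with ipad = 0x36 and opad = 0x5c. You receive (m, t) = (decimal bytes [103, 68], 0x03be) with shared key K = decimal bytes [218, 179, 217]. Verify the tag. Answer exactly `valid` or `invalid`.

Key decimal bytes [218, 179, 217] = da b3 d9 is 3 bytes ≤ B = 6; zero-pad to 6 bytes: K' = da b3 d9 00 00 00.
K' ⊕ ipad = ec 85 ef 36 36 36; K' ⊕ opad = 86 ef 85 5c 5c 5c.
Inner hash: sum = 236+133+239+54+54+54+103+68 = 941 → 03 ad.
Outer hash (recomputed tag): sum = 134+239+133+92+92+92+3+173 = 958 → 03 be.
Recomputed tag = 03be; claimed = 03be → match.

valid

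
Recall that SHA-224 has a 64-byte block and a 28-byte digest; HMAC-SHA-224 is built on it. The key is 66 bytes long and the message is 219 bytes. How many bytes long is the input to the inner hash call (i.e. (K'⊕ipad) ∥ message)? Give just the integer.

283

Key is 66 > 64 bytes, so it is hashed to 28 bytes then zero-padded to 64: |K'| = 64.
Inner input = (K'⊕ipad) ∥ m → 64 + 219 = 283 bytes.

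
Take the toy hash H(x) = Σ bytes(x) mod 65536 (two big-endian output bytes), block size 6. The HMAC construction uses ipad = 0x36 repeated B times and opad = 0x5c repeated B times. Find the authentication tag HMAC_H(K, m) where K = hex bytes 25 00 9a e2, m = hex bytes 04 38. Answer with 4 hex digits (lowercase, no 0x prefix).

Key hex bytes 25 00 9a e2 is 4 bytes ≤ B = 6; zero-pad to 6 bytes: K' = 25 00 9a e2 00 00.
K' ⊕ ipad = 13 36 ac d4 36 36.  K' ⊕ opad = 79 5c c6 be 5c 5c.
Inner input = (K'⊕ipad) ∥ m = 13 36 ac d4 36 36 ∥ 04 38.
Inner hash: sum = 19+54+172+212+54+54+4+56 = 625 → 02 71.
Outer input = (K'⊕opad) ∥ inner = 79 5c c6 be 5c 5c ∥ 02 71.
Outer hash (tag): sum = 121+92+198+190+92+92+2+113 = 900 → 03 84.

0384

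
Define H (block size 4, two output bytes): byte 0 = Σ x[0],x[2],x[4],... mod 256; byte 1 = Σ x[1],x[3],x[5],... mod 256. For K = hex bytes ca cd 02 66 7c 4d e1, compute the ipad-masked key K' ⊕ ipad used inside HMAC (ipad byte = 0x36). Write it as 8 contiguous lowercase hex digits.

Key hex bytes ca cd 02 66 7c 4d e1 is 7 bytes > B = 4, so hash it first: H(key) = 29 80, then zero-pad to 4 bytes: K' = 29 80 00 00.
XOR each byte with 0x36: 29⊕36=1f, 80⊕36=b6, 00⊕36=36, 00⊕36=36.

1fb63636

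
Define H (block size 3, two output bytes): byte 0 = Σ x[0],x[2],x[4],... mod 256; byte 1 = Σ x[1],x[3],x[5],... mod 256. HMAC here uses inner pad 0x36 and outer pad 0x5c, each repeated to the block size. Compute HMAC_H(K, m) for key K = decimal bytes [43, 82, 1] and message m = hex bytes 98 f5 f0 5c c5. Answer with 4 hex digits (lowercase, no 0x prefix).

85b3

Key decimal bytes [43, 82, 1] = 2b 52 01 is exactly B = 3 bytes: K' = 2b 52 01.
K' ⊕ ipad = 1d 64 37.  K' ⊕ opad = 77 0e 5d.
Inner input = (K'⊕ipad) ∥ m = 1d 64 37 ∥ 98 f5 f0 5c c5.
Inner hash: even-index sum = 421 mod 256 = 165; odd-index sum = 689 mod 256 = 177 → a5 b1.
Outer input = (K'⊕opad) ∥ inner = 77 0e 5d ∥ a5 b1.
Outer hash (tag): even-index sum = 389 mod 256 = 133; odd-index sum = 179 mod 256 = 179 → 85 b3.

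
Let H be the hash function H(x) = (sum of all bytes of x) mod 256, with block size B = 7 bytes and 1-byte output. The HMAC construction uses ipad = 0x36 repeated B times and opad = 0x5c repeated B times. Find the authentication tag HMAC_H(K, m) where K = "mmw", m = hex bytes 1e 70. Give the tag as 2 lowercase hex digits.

5a

Key "mmw" = 6d 6d 77 is 3 bytes ≤ B = 7; zero-pad to 7 bytes: K' = 6d 6d 77 00 00 00 00.
K' ⊕ ipad = 5b 5b 41 36 36 36 36.  K' ⊕ opad = 31 31 2b 5c 5c 5c 5c.
Inner input = (K'⊕ipad) ∥ m = 5b 5b 41 36 36 36 36 ∥ 1e 70.
Inner hash: sum = 91+91+65+54+54+54+54+30+112 = 605; mod 256 = 93 → 5d.
Outer input = (K'⊕opad) ∥ inner = 31 31 2b 5c 5c 5c 5c ∥ 5d.
Outer hash (tag): sum = 49+49+43+92+92+92+92+93 = 602; mod 256 = 90 → 5a.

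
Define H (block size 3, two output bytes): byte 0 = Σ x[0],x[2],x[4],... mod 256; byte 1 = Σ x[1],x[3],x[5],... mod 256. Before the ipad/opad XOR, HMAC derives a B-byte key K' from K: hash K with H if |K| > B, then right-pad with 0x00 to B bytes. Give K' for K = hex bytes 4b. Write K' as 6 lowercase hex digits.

Key hex bytes 4b is 1 byte ≤ B = 3; zero-pad to 3 bytes: K' = 4b 00 00.

4b0000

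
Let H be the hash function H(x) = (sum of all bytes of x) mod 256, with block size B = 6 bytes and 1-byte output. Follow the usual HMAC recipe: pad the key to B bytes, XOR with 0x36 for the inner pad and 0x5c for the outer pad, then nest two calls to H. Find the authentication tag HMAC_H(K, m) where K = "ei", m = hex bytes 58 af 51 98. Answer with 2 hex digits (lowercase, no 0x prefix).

58

Key "ei" = 65 69 is 2 bytes ≤ B = 6; zero-pad to 6 bytes: K' = 65 69 00 00 00 00.
K' ⊕ ipad = 53 5f 36 36 36 36.  K' ⊕ opad = 39 35 5c 5c 5c 5c.
Inner input = (K'⊕ipad) ∥ m = 53 5f 36 36 36 36 ∥ 58 af 51 98.
Inner hash: sum = 83+95+54+54+54+54+88+175+81+152 = 890; mod 256 = 122 → 7a.
Outer input = (K'⊕opad) ∥ inner = 39 35 5c 5c 5c 5c ∥ 7a.
Outer hash (tag): sum = 57+53+92+92+92+92+122 = 600; mod 256 = 88 → 58.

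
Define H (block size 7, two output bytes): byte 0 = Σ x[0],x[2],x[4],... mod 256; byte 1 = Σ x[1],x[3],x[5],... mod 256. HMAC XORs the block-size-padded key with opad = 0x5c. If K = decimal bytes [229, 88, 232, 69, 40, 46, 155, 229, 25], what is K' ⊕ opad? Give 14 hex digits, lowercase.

Key decimal bytes [229, 88, 232, 69, 40, 46, 155, 229, 25] = e5 58 e8 45 28 2e 9b e5 19 is 9 bytes > B = 7, so hash it first: H(key) = a9 b0, then zero-pad to 7 bytes: K' = a9 b0 00 00 00 00 00.
XOR each byte with 0x5c: a9⊕5c=f5, b0⊕5c=ec, 00⊕5c=5c, 00⊕5c=5c, 00⊕5c=5c, 00⊕5c=5c, 00⊕5c=5c.

f5ec5c5c5c5c5c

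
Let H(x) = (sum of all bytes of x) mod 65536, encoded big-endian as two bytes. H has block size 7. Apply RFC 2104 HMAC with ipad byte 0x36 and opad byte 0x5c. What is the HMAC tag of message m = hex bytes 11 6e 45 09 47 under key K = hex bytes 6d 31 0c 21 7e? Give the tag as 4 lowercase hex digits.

Key hex bytes 6d 31 0c 21 7e is 5 bytes ≤ B = 7; zero-pad to 7 bytes: K' = 6d 31 0c 21 7e 00 00.
K' ⊕ ipad = 5b 07 3a 17 48 36 36.  K' ⊕ opad = 31 6d 50 7d 22 5c 5c.
Inner input = (K'⊕ipad) ∥ m = 5b 07 3a 17 48 36 36 ∥ 11 6e 45 09 47.
Inner hash: sum = 91+7+58+23+72+54+54+17+110+69+9+71 = 635 → 02 7b.
Outer input = (K'⊕opad) ∥ inner = 31 6d 50 7d 22 5c 5c ∥ 02 7b.
Outer hash (tag): sum = 49+109+80+125+34+92+92+2+123 = 706 → 02 c2.

02c2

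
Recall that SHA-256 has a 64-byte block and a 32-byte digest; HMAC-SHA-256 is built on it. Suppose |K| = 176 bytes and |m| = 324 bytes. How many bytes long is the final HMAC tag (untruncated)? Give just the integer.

The tag is one SHA-256 digest: 32 bytes.

32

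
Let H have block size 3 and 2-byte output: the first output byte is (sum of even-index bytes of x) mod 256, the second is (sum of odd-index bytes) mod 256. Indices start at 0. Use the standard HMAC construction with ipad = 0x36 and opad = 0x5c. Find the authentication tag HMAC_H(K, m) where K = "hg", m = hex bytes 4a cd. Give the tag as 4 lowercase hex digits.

2b9c

Key "hg" = 68 67 is 2 bytes ≤ B = 3; zero-pad to 3 bytes: K' = 68 67 00.
K' ⊕ ipad = 5e 51 36.  K' ⊕ opad = 34 3b 5c.
Inner input = (K'⊕ipad) ∥ m = 5e 51 36 ∥ 4a cd.
Inner hash: even-index sum = 353 mod 256 = 97; odd-index sum = 155 mod 256 = 155 → 61 9b.
Outer input = (K'⊕opad) ∥ inner = 34 3b 5c ∥ 61 9b.
Outer hash (tag): even-index sum = 299 mod 256 = 43; odd-index sum = 156 mod 256 = 156 → 2b 9c.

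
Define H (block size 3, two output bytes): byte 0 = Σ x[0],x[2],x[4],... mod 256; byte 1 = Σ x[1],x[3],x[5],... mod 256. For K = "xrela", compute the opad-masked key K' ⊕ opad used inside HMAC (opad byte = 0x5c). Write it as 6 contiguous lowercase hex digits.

62825c

Key "xrela" = 78 72 65 6c 61 is 5 bytes > B = 3, so hash it first: H(key) = 3e de, then zero-pad to 3 bytes: K' = 3e de 00.
XOR each byte with 0x5c: 3e⊕5c=62, de⊕5c=82, 00⊕5c=5c.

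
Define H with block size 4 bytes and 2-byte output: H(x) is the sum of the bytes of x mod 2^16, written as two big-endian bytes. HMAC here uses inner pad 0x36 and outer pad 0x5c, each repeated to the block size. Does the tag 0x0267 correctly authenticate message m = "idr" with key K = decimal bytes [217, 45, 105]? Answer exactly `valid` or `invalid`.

Key decimal bytes [217, 45, 105] = d9 2d 69 is 3 bytes ≤ B = 4; zero-pad to 4 bytes: K' = d9 2d 69 00.
K' ⊕ ipad = ef 1b 5f 36; K' ⊕ opad = 85 71 35 5c.
Inner hash: sum = 239+27+95+54+105+100+114 = 734 → 02 de.
Outer hash (recomputed tag): sum = 133+113+53+92+2+222 = 615 → 02 67.
Recomputed tag = 0267; claimed = 0267 → match.

valid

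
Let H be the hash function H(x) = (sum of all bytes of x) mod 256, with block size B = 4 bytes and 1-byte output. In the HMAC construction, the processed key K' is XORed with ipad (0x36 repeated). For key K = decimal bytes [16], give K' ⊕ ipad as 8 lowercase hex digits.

26363636

Key decimal bytes [16] = 10 is 1 byte ≤ B = 4; zero-pad to 4 bytes: K' = 10 00 00 00.
XOR each byte with 0x36: 10⊕36=26, 00⊕36=36, 00⊕36=36, 00⊕36=36.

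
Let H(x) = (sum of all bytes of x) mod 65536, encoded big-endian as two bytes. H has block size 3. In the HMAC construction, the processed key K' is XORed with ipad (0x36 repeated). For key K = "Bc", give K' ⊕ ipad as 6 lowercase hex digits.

745536

Key "Bc" = 42 63 is 2 bytes ≤ B = 3; zero-pad to 3 bytes: K' = 42 63 00.
XOR each byte with 0x36: 42⊕36=74, 63⊕36=55, 00⊕36=36.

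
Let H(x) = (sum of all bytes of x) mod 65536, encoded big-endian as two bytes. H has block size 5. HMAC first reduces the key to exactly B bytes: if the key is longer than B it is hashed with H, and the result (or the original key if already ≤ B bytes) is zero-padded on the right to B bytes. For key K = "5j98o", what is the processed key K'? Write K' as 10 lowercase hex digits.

356a39386f

Key "5j98o" = 35 6a 39 38 6f is exactly B = 5 bytes: K' = 35 6a 39 38 6f.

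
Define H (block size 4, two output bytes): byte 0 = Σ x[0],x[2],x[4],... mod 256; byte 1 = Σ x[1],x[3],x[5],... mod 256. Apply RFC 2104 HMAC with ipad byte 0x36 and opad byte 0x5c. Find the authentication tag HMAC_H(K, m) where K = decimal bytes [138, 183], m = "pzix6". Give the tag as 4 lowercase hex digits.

33f0

Key decimal bytes [138, 183] = 8a b7 is 2 bytes ≤ B = 4; zero-pad to 4 bytes: K' = 8a b7 00 00.
K' ⊕ ipad = bc 81 36 36.  K' ⊕ opad = d6 eb 5c 5c.
Inner input = (K'⊕ipad) ∥ m = bc 81 36 36 ∥ 70 7a 69 78 36.
Inner hash: even-index sum = 513 mod 256 = 1; odd-index sum = 425 mod 256 = 169 → 01 a9.
Outer input = (K'⊕opad) ∥ inner = d6 eb 5c 5c ∥ 01 a9.
Outer hash (tag): even-index sum = 307 mod 256 = 51; odd-index sum = 496 mod 256 = 240 → 33 f0.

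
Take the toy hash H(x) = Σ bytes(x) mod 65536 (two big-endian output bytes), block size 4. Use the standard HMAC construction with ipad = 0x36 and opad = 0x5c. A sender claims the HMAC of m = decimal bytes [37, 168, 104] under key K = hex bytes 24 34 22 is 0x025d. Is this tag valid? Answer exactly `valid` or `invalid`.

invalid

Key hex bytes 24 34 22 is 3 bytes ≤ B = 4; zero-pad to 4 bytes: K' = 24 34 22 00.
K' ⊕ ipad = 12 02 14 36; K' ⊕ opad = 78 68 7e 5c.
Inner hash: sum = 18+2+20+54+37+168+104 = 403 → 01 93.
Outer hash (recomputed tag): sum = 120+104+126+92+1+147 = 590 → 02 4e.
Recomputed tag = 024e; claimed = 025d → mismatch.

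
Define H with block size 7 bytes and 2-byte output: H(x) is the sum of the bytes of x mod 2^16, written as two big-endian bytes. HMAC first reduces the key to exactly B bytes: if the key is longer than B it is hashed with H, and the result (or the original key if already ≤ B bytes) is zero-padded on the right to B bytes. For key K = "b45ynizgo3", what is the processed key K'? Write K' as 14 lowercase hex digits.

039e0000000000

|K| = 10 > B = 7, so first hash the key.
H(K): sum = 98+52+53+121+110+105+122+103+111+51 = 926 → 03 9e.
Zero-pad H(K) = 03 9e to 7 bytes: K' = 03 9e 00 00 00 00 00.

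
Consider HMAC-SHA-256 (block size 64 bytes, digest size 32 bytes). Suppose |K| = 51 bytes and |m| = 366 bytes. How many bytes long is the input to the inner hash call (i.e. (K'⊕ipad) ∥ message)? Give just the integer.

430

Key is 51 ≤ 64 bytes, zero-padded: |K'| = 64.
Inner input = (K'⊕ipad) ∥ m → 64 + 366 = 430 bytes.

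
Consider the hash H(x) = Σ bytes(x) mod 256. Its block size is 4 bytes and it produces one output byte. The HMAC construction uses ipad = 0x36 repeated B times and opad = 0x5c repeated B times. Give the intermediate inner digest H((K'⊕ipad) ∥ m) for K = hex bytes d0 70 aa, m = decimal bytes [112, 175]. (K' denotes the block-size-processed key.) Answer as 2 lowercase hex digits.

Key hex bytes d0 70 aa is 3 bytes ≤ B = 4; zero-pad to 4 bytes: K' = d0 70 aa 00.
K' ⊕ ipad = e6 46 9c 36.
Inner input = e6 46 9c 36 ∥ 70 af.
Inner hash: sum = 230+70+156+54+112+175 = 797; mod 256 = 29 → 1d.

1d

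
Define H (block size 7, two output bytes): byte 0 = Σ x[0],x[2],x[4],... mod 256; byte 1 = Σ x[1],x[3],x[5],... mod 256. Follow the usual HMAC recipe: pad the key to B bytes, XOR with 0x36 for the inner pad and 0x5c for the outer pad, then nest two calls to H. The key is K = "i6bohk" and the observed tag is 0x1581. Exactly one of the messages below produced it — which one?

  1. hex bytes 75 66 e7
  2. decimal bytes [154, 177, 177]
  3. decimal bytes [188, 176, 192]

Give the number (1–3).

1

Key "i6bohk" = 69 36 62 6f 68 6b is 6 bytes ≤ B = 7; zero-pad to 7 bytes: K' = 69 36 62 6f 68 6b 00.
K' ⊕ ipad = 5f 00 54 59 5e 5d 36; K' ⊕ opad = 35 6a 3e 33 34 37 5c.
m1: inner = H(5f 00 54 59 5e 5d 36 75 66 e7) = ad 12; tag = H(35 6a 3e 33 34 37 5c ad 12) = 1581 ← matches
m2: inner = H(5f 00 54 59 5e 5d 36 9a b1 b1) = f8 01; tag = H(35 6a 3e 33 34 37 5c f8 01) = 04cc
m3: inner = H(5f 00 54 59 5e 5d 36 bc b0 c0) = f7 32; tag = H(35 6a 3e 33 34 37 5c f7 32) = 35cb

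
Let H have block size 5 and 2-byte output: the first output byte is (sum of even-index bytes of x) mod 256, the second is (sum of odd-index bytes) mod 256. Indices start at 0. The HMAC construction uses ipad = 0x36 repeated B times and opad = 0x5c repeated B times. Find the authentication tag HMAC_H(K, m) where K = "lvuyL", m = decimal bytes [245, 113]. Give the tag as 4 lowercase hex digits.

edd7

Key "lvuyL" = 6c 76 75 79 4c is exactly B = 5 bytes: K' = 6c 76 75 79 4c.
K' ⊕ ipad = 5a 40 43 4f 7a.  K' ⊕ opad = 30 2a 29 25 10.
Inner input = (K'⊕ipad) ∥ m = 5a 40 43 4f 7a ∥ f5 71.
Inner hash: even-index sum = 392 mod 256 = 136; odd-index sum = 388 mod 256 = 132 → 88 84.
Outer input = (K'⊕opad) ∥ inner = 30 2a 29 25 10 ∥ 88 84.
Outer hash (tag): even-index sum = 237 mod 256 = 237; odd-index sum = 215 mod 256 = 215 → ed d7.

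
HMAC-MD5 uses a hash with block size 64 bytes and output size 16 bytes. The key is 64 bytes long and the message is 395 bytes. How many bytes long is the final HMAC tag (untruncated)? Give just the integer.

The tag is one MD5 digest: 16 bytes.

16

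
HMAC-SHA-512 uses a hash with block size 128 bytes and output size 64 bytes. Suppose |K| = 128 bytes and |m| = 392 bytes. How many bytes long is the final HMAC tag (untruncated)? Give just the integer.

64

The tag is one SHA-512 digest: 64 bytes.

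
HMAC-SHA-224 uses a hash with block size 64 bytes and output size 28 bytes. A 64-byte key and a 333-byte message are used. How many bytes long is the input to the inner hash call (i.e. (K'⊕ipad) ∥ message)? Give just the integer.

397

Key is 64 ≤ 64 bytes, zero-padded: |K'| = 64.
Inner input = (K'⊕ipad) ∥ m → 64 + 333 = 397 bytes.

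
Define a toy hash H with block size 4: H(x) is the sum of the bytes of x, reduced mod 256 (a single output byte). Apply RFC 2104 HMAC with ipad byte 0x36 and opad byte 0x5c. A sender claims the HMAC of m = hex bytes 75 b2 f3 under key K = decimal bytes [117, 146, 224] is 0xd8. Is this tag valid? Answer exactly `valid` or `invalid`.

invalid

Key decimal bytes [117, 146, 224] = 75 92 e0 is 3 bytes ≤ B = 4; zero-pad to 4 bytes: K' = 75 92 e0 00.
K' ⊕ ipad = 43 a4 d6 36; K' ⊕ opad = 29 ce bc 5c.
Inner hash: sum = 67+164+214+54+117+178+243 = 1037; mod 256 = 13 → 0d.
Outer hash (recomputed tag): sum = 41+206+188+92+13 = 540; mod 256 = 28 → 1c.
Recomputed tag = 1c; claimed = d8 → mismatch.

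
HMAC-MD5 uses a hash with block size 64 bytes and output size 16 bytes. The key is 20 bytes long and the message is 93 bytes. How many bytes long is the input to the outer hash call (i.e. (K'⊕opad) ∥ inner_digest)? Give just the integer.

Key is 20 ≤ 64 bytes, zero-padded: |K'| = 64.
Outer input = (K'⊕opad) ∥ H(inner) → 64 + 16 = 80 bytes.

80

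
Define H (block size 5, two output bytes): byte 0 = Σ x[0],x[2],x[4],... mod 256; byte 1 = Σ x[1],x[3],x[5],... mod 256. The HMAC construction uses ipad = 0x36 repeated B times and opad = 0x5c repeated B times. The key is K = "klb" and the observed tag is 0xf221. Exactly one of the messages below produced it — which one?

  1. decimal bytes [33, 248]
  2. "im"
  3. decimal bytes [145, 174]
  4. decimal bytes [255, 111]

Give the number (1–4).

3

Key "klb" = 6b 6c 62 is 3 bytes ≤ B = 5; zero-pad to 5 bytes: K' = 6b 6c 62 00 00.
K' ⊕ ipad = 5d 5a 54 36 36; K' ⊕ opad = 37 30 3e 5c 5c.
m1: inner = H(5d 5a 54 36 36 21 f8) = df b1; tag = H(37 30 3e 5c 5c df b1) = 826b
m2: inner = H(5d 5a 54 36 36 69 6d) = 54 f9; tag = H(37 30 3e 5c 5c 54 f9) = cae0
m3: inner = H(5d 5a 54 36 36 91 ae) = 95 21; tag = H(37 30 3e 5c 5c 95 21) = f221 ← matches
m4: inner = H(5d 5a 54 36 36 ff 6f) = 56 8f; tag = H(37 30 3e 5c 5c 56 8f) = 60e2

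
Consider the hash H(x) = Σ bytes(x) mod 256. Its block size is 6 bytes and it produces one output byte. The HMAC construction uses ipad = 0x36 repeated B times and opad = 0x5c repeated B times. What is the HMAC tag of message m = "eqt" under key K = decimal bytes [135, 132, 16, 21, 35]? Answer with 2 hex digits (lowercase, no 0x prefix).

64

Key decimal bytes [135, 132, 16, 21, 35] = 87 84 10 15 23 is 5 bytes ≤ B = 6; zero-pad to 6 bytes: K' = 87 84 10 15 23 00.
K' ⊕ ipad = b1 b2 26 23 15 36.  K' ⊕ opad = db d8 4c 49 7f 5c.
Inner input = (K'⊕ipad) ∥ m = b1 b2 26 23 15 36 ∥ 65 71 74.
Inner hash: sum = 177+178+38+35+21+54+101+113+116 = 833; mod 256 = 65 → 41.
Outer input = (K'⊕opad) ∥ inner = db d8 4c 49 7f 5c ∥ 41.
Outer hash (tag): sum = 219+216+76+73+127+92+65 = 868; mod 256 = 100 → 64.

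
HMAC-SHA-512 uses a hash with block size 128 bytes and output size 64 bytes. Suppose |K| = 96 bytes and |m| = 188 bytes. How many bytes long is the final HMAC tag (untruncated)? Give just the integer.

64

The tag is one SHA-512 digest: 64 bytes.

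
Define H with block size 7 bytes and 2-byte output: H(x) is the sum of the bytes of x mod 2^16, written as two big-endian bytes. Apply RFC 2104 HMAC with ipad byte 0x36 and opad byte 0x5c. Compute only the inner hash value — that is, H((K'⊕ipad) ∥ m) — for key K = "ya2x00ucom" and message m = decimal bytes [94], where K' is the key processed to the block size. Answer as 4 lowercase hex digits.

024f

Key "ya2x00ucom" = 79 61 32 78 30 30 75 63 6f 6d is 10 bytes > B = 7, so hash it first: H(key) = 03 98, then zero-pad to 7 bytes: K' = 03 98 00 00 00 00 00.
K' ⊕ ipad = 35 ae 36 36 36 36 36.
Inner input = 35 ae 36 36 36 36 36 ∥ 5e.
Inner hash: sum = 53+174+54+54+54+54+54+94 = 591 → 02 4f.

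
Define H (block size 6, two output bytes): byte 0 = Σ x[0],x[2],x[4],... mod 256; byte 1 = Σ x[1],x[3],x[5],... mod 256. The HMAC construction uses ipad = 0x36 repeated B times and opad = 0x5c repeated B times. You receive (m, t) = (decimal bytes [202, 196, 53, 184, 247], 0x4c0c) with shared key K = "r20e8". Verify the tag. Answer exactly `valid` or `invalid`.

Key "r20e8" = 72 32 30 65 38 is 5 bytes ≤ B = 6; zero-pad to 6 bytes: K' = 72 32 30 65 38 00.
K' ⊕ ipad = 44 04 06 53 0e 36; K' ⊕ opad = 2e 6e 6c 39 64 5c.
Inner hash: even-index sum = 590 mod 256 = 78; odd-index sum = 521 mod 256 = 9 → 4e 09.
Outer hash (recomputed tag): even-index sum = 332 mod 256 = 76; odd-index sum = 268 mod 256 = 12 → 4c 0c.
Recomputed tag = 4c0c; claimed = 4c0c → match.

valid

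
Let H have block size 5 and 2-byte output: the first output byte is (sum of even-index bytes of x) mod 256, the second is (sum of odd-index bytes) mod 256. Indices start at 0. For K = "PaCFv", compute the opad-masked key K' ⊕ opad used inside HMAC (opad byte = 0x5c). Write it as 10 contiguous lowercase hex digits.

0c3d1f1a2a

Key "PaCFv" = 50 61 43 46 76 is exactly B = 5 bytes: K' = 50 61 43 46 76.
XOR each byte with 0x5c: 50⊕5c=0c, 61⊕5c=3d, 43⊕5c=1f, 46⊕5c=1a, 76⊕5c=2a.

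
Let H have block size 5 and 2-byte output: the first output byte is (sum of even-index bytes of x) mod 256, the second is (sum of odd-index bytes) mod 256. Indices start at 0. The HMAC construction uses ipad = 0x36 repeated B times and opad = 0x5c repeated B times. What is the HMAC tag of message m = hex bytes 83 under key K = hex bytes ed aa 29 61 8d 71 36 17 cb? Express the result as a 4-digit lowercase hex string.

0e29

Key hex bytes ed aa 29 61 8d 71 36 17 cb is 9 bytes > B = 5, so hash it first: H(key) = a4 93, then zero-pad to 5 bytes: K' = a4 93 00 00 00.
K' ⊕ ipad = 92 a5 36 36 36.  K' ⊕ opad = f8 cf 5c 5c 5c.
Inner input = (K'⊕ipad) ∥ m = 92 a5 36 36 36 ∥ 83.
Inner hash: even-index sum = 254 mod 256 = 254; odd-index sum = 350 mod 256 = 94 → fe 5e.
Outer input = (K'⊕opad) ∥ inner = f8 cf 5c 5c 5c ∥ fe 5e.
Outer hash (tag): even-index sum = 526 mod 256 = 14; odd-index sum = 553 mod 256 = 41 → 0e 29.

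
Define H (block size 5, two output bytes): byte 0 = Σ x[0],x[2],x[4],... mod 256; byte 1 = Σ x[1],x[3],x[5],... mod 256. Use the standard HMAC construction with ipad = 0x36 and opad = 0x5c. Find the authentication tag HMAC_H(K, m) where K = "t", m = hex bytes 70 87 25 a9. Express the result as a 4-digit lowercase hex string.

Key "t" = 74 is 1 byte ≤ B = 5; zero-pad to 5 bytes: K' = 74 00 00 00 00.
K' ⊕ ipad = 42 36 36 36 36.  K' ⊕ opad = 28 5c 5c 5c 5c.
Inner input = (K'⊕ipad) ∥ m = 42 36 36 36 36 ∥ 70 87 25 a9.
Inner hash: even-index sum = 478 mod 256 = 222; odd-index sum = 257 mod 256 = 1 → de 01.
Outer input = (K'⊕opad) ∥ inner = 28 5c 5c 5c 5c ∥ de 01.
Outer hash (tag): even-index sum = 225 mod 256 = 225; odd-index sum = 406 mod 256 = 150 → e1 96.

e196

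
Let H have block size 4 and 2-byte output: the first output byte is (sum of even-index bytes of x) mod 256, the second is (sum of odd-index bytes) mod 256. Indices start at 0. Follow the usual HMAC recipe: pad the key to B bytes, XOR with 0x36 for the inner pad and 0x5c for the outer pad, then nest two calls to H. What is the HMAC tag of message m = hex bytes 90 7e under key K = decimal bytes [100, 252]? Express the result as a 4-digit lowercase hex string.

ac7a

Key decimal bytes [100, 252] = 64 fc is 2 bytes ≤ B = 4; zero-pad to 4 bytes: K' = 64 fc 00 00.
K' ⊕ ipad = 52 ca 36 36.  K' ⊕ opad = 38 a0 5c 5c.
Inner input = (K'⊕ipad) ∥ m = 52 ca 36 36 ∥ 90 7e.
Inner hash: even-index sum = 280 mod 256 = 24; odd-index sum = 382 mod 256 = 126 → 18 7e.
Outer input = (K'⊕opad) ∥ inner = 38 a0 5c 5c ∥ 18 7e.
Outer hash (tag): even-index sum = 172 mod 256 = 172; odd-index sum = 378 mod 256 = 122 → ac 7a.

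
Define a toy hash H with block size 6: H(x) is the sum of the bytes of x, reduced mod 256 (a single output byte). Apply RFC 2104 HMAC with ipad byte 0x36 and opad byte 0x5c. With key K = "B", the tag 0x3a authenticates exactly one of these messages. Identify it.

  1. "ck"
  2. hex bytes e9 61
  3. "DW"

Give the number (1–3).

1

Key "B" = 42 is 1 byte ≤ B = 6; zero-pad to 6 bytes: K' = 42 00 00 00 00 00.
K' ⊕ ipad = 74 36 36 36 36 36; K' ⊕ opad = 1e 5c 5c 5c 5c 5c.
m1: inner = H(74 36 36 36 36 36 63 6b) = 50; tag = H(1e 5c 5c 5c 5c 5c 50) = 3a ← matches
m2: inner = H(74 36 36 36 36 36 e9 61) = cc; tag = H(1e 5c 5c 5c 5c 5c cc) = b6
m3: inner = H(74 36 36 36 36 36 44 57) = 1d; tag = H(1e 5c 5c 5c 5c 5c 1d) = 07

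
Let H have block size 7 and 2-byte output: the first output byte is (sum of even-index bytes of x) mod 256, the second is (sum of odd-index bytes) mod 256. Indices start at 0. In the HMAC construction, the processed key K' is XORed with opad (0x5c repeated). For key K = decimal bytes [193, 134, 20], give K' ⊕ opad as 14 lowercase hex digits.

9dda485c5c5c5c

Key decimal bytes [193, 134, 20] = c1 86 14 is 3 bytes ≤ B = 7; zero-pad to 7 bytes: K' = c1 86 14 00 00 00 00.
XOR each byte with 0x5c: c1⊕5c=9d, 86⊕5c=da, 14⊕5c=48, 00⊕5c=5c, 00⊕5c=5c, 00⊕5c=5c, 00⊕5c=5c.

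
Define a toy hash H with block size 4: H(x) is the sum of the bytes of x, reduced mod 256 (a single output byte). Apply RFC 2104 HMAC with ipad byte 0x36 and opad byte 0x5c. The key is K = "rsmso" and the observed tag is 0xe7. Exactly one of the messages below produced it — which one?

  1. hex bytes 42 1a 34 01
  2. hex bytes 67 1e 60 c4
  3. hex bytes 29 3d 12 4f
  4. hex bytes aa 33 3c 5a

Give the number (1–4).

Key "rsmso" = 72 73 6d 73 6f is 5 bytes > B = 4, so hash it first: H(key) = 34, then zero-pad to 4 bytes: K' = 34 00 00 00.
K' ⊕ ipad = 02 36 36 36; K' ⊕ opad = 68 5c 5c 5c.
m1: inner = H(02 36 36 36 42 1a 34 01) = 35; tag = H(68 5c 5c 5c 35) = b1
m2: inner = H(02 36 36 36 67 1e 60 c4) = 4d; tag = H(68 5c 5c 5c 4d) = c9
m3: inner = H(02 36 36 36 29 3d 12 4f) = 6b; tag = H(68 5c 5c 5c 6b) = e7 ← matches
m4: inner = H(02 36 36 36 aa 33 3c 5a) = 17; tag = H(68 5c 5c 5c 17) = 93

3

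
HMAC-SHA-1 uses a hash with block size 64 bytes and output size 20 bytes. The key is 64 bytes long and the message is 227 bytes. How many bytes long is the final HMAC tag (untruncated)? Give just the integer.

20

The tag is one SHA-1 digest: 20 bytes.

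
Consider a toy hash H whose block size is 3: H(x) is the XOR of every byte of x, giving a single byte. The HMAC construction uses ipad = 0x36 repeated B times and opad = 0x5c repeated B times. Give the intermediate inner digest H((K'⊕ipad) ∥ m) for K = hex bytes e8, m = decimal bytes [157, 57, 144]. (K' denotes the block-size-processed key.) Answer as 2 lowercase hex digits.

ea

Key hex bytes e8 is 1 byte ≤ B = 3; zero-pad to 3 bytes: K' = e8 00 00.
K' ⊕ ipad = de 36 36.
Inner input = de 36 36 ∥ 9d 39 90.
Inner hash: XOR de⊕36⊕36⊕9d⊕39⊕90 = ea.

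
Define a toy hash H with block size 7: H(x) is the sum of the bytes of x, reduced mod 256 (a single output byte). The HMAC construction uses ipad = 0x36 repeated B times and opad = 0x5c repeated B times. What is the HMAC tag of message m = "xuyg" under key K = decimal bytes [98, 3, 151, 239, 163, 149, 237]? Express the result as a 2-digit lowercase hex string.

Key decimal bytes [98, 3, 151, 239, 163, 149, 237] = 62 03 97 ef a3 95 ed is exactly B = 7 bytes: K' = 62 03 97 ef a3 95 ed.
K' ⊕ ipad = 54 35 a1 d9 95 a3 db.  K' ⊕ opad = 3e 5f cb b3 ff c9 b1.
Inner input = (K'⊕ipad) ∥ m = 54 35 a1 d9 95 a3 db ∥ 78 75 79 67.
Inner hash: sum = 84+53+161+217+149+163+219+120+117+121+103 = 1507; mod 256 = 227 → e3.
Outer input = (K'⊕opad) ∥ inner = 3e 5f cb b3 ff c9 b1 ∥ e3.
Outer hash (tag): sum = 62+95+203+179+255+201+177+227 = 1399; mod 256 = 119 → 77.

77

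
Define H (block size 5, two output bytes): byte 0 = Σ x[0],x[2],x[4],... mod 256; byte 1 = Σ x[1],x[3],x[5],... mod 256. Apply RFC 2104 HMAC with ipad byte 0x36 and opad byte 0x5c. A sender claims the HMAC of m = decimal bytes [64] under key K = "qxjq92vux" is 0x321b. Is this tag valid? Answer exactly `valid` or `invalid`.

invalid

Key "qxjq92vux" = 71 78 6a 71 39 32 76 75 78 is 9 bytes > B = 5, so hash it first: H(key) = 02 90, then zero-pad to 5 bytes: K' = 02 90 00 00 00.
K' ⊕ ipad = 34 a6 36 36 36; K' ⊕ opad = 5e cc 5c 5c 5c.
Inner hash: even-index sum = 160 mod 256 = 160; odd-index sum = 284 mod 256 = 28 → a0 1c.
Outer hash (recomputed tag): even-index sum = 306 mod 256 = 50; odd-index sum = 456 mod 256 = 200 → 32 c8.
Recomputed tag = 32c8; claimed = 321b → mismatch.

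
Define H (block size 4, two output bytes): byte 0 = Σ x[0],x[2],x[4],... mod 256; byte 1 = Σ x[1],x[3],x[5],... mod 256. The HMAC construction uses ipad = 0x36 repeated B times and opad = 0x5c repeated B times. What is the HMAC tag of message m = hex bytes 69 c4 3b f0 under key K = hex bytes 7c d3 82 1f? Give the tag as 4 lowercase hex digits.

Key hex bytes 7c d3 82 1f is exactly B = 4 bytes: K' = 7c d3 82 1f.
K' ⊕ ipad = 4a e5 b4 29.  K' ⊕ opad = 20 8f de 43.
Inner input = (K'⊕ipad) ∥ m = 4a e5 b4 29 ∥ 69 c4 3b f0.
Inner hash: even-index sum = 418 mod 256 = 162; odd-index sum = 706 mod 256 = 194 → a2 c2.
Outer input = (K'⊕opad) ∥ inner = 20 8f de 43 ∥ a2 c2.
Outer hash (tag): even-index sum = 416 mod 256 = 160; odd-index sum = 404 mod 256 = 148 → a0 94.

a094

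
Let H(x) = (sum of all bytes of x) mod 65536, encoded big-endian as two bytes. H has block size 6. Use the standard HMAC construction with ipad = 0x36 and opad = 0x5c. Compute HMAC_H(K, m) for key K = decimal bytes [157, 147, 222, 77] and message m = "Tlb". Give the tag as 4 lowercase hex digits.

Key decimal bytes [157, 147, 222, 77] = 9d 93 de 4d is 4 bytes ≤ B = 6; zero-pad to 6 bytes: K' = 9d 93 de 4d 00 00.
K' ⊕ ipad = ab a5 e8 7b 36 36.  K' ⊕ opad = c1 cf 82 11 5c 5c.
Inner input = (K'⊕ipad) ∥ m = ab a5 e8 7b 36 36 ∥ 54 6c 62.
Inner hash: sum = 171+165+232+123+54+54+84+108+98 = 1089 → 04 41.
Outer input = (K'⊕opad) ∥ inner = c1 cf 82 11 5c 5c ∥ 04 41.
Outer hash (tag): sum = 193+207+130+17+92+92+4+65 = 800 → 03 20.

0320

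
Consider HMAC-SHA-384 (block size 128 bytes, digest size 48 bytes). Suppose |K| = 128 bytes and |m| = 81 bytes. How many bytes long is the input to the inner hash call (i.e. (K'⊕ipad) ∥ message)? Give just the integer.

209

Key is 128 ≤ 128 bytes, zero-padded: |K'| = 128.
Inner input = (K'⊕ipad) ∥ m → 128 + 81 = 209 bytes.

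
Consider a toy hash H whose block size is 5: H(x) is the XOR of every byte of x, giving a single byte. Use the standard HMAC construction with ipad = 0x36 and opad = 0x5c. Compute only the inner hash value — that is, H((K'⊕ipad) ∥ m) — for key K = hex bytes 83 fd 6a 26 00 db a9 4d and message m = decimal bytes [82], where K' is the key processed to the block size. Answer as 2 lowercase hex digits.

Key hex bytes 83 fd 6a 26 00 db a9 4d is 8 bytes > B = 5, so hash it first: H(key) = 0d, then zero-pad to 5 bytes: K' = 0d 00 00 00 00.
K' ⊕ ipad = 3b 36 36 36 36.
Inner input = 3b 36 36 36 36 ∥ 52.
Inner hash: XOR 3b⊕36⊕36⊕36⊕36⊕52 = 69.

69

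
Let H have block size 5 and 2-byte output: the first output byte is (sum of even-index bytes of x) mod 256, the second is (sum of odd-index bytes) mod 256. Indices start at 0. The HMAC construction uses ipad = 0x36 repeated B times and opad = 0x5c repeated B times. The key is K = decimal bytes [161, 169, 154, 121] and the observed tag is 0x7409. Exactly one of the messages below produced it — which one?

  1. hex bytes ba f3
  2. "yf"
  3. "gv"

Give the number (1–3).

Key decimal bytes [161, 169, 154, 121] = a1 a9 9a 79 is 4 bytes ≤ B = 5; zero-pad to 5 bytes: K' = a1 a9 9a 79 00.
K' ⊕ ipad = 97 9f ac 4f 36; K' ⊕ opad = fd f5 c6 25 5c.
m1: inner = H(97 9f ac 4f 36 ba f3) = 6c a8; tag = H(fd f5 c6 25 5c 6c a8) = c786
m2: inner = H(97 9f ac 4f 36 79 66) = df 67; tag = H(fd f5 c6 25 5c df 67) = 86f9
m3: inner = H(97 9f ac 4f 36 67 76) = ef 55; tag = H(fd f5 c6 25 5c ef 55) = 7409 ← matches

3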